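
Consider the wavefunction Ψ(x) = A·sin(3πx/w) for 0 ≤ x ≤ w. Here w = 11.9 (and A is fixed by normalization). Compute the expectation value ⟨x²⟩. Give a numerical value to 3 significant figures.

⟨x^2⟩ ≈ 46.4

⟨x²⟩ = ∫ x^2 |Ψ|² dx over the full domain.
Evaluating both integrals, ⟨x²⟩ = -w^2/(18·π^2) + w^2/3.
With w = 11.9, ⟨x^2⟩ = 46.41.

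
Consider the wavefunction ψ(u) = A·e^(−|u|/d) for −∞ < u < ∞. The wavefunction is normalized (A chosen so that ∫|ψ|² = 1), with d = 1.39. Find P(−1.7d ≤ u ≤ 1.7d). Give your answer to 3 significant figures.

P ≈ 0.967

P = ∫_{−1.7d}^{1.7d} |ψ(u)|² du.
Since A² = 1/(d), this is the region integral divided by the full normalization integral.
By symmetry take twice the u ≥ 0 contribution in numerator and denominator; the 2's cancel. Substituting t = u/d, A² and the length scale cancel in the ratio: P = ∫_{0}^{1.7} e^(-2·t) dt / ∫_{0}^{∞} e^(-2·t) dt.
With ∫ e^(-2·t) dt = -e^(-2·t)/2 + C, the region integral is 1/2 - e^(-17/5)/2 and the full one is 1/2.
The result is P = 0.9666.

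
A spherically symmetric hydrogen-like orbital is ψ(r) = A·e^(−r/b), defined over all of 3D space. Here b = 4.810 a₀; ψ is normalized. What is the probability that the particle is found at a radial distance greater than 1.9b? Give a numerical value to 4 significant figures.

P = ∫ |ψ|² 4πr² dr over r > 1.9b.
Normalization gives A² = 1/(π·b^3).
Substituting u = r/b, A², 4π and the length scale all cancel in the ratio: P = ∫_{1.9}^{∞} u^2·e^(-2·u) du / ∫_{0}^{∞} u^2·e^(-2·u) du.
Using ∫ u^2·e^(-2·u) du = -(2·u^2 + 2·u + 1)·e^(-2·u)/4, the numerator is 601·e^(-19/5)/200 and the denominator is 1/4.
The region integral divided by the full integral gives P = 0.26890.

P ≈ 0.2689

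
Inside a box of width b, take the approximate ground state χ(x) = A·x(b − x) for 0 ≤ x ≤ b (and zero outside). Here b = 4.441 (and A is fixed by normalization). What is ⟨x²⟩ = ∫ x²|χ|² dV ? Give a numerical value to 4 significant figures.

By definition ⟨x²⟩ = ∫ x^2 |χ(x)|² dx.
Expanding the polynomial and integrating term by term, the ratio of the moment integral to the normalization integral gives ⟨x²⟩ = 2·b^2/7.
With b = 4.441, ⟨x^2⟩ = 5.6350.

⟨x^2⟩ ≈ 5.635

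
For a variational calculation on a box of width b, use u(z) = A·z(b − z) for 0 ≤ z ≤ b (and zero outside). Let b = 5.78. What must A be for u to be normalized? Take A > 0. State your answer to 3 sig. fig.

Normalization requires ∫|u|² dz = 1, integrated from 0 to b.
The integral (without the A² prefactor) comes out to b^5/30.
Setting this equal to 1 gives A² = 1/(b^5/30).
With b = 5.78: A² = 0.004650 and A = 0.06819.

A ≈ 0.0682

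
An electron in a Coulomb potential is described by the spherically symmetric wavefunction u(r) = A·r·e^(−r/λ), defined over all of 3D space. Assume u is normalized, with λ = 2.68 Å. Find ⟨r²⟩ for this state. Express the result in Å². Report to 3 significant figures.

⟨r^2⟩ ≈ 53.9 Å^2

The expectation value is the |u|²-weighted average of r^2: ∫ r^2|u|² 4πr² dr.
With ∫₀^∞ r^6 e^(−αr) dr = 6!/α^7, since the A² factors cancel between numerator and denominator, ⟨r²⟩ = 15·λ^2/2.
Putting λ = 2.68 gives 53.87.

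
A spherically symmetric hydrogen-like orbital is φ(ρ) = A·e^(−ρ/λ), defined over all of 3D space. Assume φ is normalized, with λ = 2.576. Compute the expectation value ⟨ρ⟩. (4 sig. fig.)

By definition ⟨ρ⟩ = ∫ ρ |φ(ρ)|² 4πρ² dρ.
With ∫₀^∞ ρ^3 e^(−αρ) dρ = 3!/α^4, evaluating both integrals, ⟨ρ⟩ = 3·λ/2.
Putting λ = 2.576 gives 3.8640.

⟨ρ⟩ ≈ 3.864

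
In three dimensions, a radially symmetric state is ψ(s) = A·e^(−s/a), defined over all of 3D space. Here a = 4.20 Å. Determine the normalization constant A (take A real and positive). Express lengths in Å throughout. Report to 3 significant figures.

A ≈ 0.0655 Å^(-3/2)

Require ∫ |ψ|² 4πs² ds = 1 over the whole domain.
Recall ∫₀^∞ s^m e^(−s/β) ds = m!·β^(m+1), the integral (without the A² prefactor) comes out to π·a^3.
So A² = (π·a^3)^(−1).
With a = 4.20: A² = 0.004296 and A = 0.06555.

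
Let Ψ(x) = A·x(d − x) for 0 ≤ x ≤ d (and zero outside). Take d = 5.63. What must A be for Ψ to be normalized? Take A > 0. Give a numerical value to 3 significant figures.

A ≈ 0.0728

The normalization condition is ∫|Ψ|² dx = 1 from 0 to d.
The integral (without the A² prefactor) comes out to d^5/30.
Plugging in d = 5.63 yields A = 0.07283.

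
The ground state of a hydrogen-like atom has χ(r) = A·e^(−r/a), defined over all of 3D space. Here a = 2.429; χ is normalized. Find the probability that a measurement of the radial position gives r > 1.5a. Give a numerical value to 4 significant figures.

P ≈ 0.4232

P = ∫ |χ|² 4πr² dr over r > 1.5a.
A² is fixed by ∫₀^∞ 4πr²|χ|² dr = 1, i.e. A² = (π·a^3)^(−1).
Substituting u = r/a, A², 4π and the length scale all cancel in the ratio: P = ∫_{1.5}^{∞} u^2·e^(-2·u) du / ∫_{0}^{∞} u^2·e^(-2·u) du.
With ∫ u^2·e^(-2·u) du = -(2·u^2 + 2·u + 1)·e^(-2·u)/4 + C, the region integral is 17·e^(-3)/8 and the full one is 1/4.
This evaluates to P = 0.42319.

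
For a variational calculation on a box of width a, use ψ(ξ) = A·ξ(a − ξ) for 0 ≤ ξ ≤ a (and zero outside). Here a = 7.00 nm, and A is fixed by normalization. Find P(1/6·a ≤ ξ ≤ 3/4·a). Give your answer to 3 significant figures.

The probability is P = ∫ |ψ|² dξ over [1/6·a, 3/4·a].
With A² fixed by ∫|ψ|² = 1, i.e. A² = (a^5/30)^(−1), substitute and integrate.
In terms of u = ξ/a (A² and the length scale cancel between numerator and denominator), P = [∫_{1/6}^{3/4} u^2·(1 - u)^2 du] / [∫_{0}^{1} u^2·(1 - u)^2 du].
With ∫ u^2·(1 - u)^2 du = u^3·(6·u^2 - 15·u + 10)/30 + C, the region integral is ≈ 0.028700 and the full one is 1/30.
This works out to P = 0.8610.

P ≈ 0.861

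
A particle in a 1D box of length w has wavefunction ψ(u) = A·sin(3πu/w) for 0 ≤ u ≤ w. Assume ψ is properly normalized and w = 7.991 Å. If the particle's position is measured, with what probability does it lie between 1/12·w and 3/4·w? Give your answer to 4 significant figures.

P ≈ 0.6667

|ψ|² is the probability density, so P = ∫_{1/12·w}^{3/4·w} |ψ|² du.
With A² fixed by ∫|ψ|² = 1, i.e. A² = (w/2)^(−1), substitute and integrate.
Let t = u/w; then A² and the length scale cancel, so P = ∫_{1/12}^{3/4} sin(3·π·t)^2 dt ÷ ∫_{0}^{1} sin(3·π·t)^2 dt.
With ∫ sin(3·π·t)^2 dt = t/2 - sin(6·π·t)/(12·π) + C, the region integral is 1/3 and the full one is 1/2.
Evaluating gives P = 2/3.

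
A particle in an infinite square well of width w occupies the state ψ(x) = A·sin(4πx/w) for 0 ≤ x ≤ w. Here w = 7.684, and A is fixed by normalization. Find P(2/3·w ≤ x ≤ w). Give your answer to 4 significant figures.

P ≈ 0.2989

P = ∫_{2/3·w}^{w} |ψ(x)|² dx.
With A² fixed by ∫|ψ|² = 1, i.e. A² = (w/2)^(−1), substitute and integrate.
In terms of u = x/w (A² and the length scale cancel between numerator and denominator), P = [∫_{2/3}^{1} sin(4·π·u)^2 du] / [∫_{0}^{1} sin(4·π·u)^2 du].
Using ∫ sin(4·π·u)^2 du = u/2 - sin(4·π·u)·cos(4·π·u)/(8·π), the numerator is -√(3)/(32·π) + 1/6 and the denominator is 1/2.
This works out to P = (-√(3)/16 + π/3)/π.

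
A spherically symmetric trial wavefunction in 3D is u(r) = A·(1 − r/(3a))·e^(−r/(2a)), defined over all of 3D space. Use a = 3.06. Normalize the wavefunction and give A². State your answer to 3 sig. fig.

A^2 ≈ 0.00417

We need A² ∫|f|² 4πr² dr = 1, taking the integral from 0 to ∞.
Carrying out the integral gives A² · 8·π·a^3/3.
Hence A² = 1/[8·π·a^3/3].
With a = 3.06: A² = 0.004166 and A = 0.06454.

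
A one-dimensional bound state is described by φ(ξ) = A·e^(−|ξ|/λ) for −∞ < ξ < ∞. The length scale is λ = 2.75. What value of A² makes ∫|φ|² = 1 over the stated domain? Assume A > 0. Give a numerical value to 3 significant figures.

We need A² ∫|f|² dξ = 1, taking the integral from −∞ to ∞.
With ∫₀^∞ ξ^0 e^(−αξ) dξ = 0!/α^1, carrying out the integral gives A² · λ.
Hence A² = 1/[λ].
Plugging in λ = 2.75 yields A = 0.6030.

A^2 ≈ 0.364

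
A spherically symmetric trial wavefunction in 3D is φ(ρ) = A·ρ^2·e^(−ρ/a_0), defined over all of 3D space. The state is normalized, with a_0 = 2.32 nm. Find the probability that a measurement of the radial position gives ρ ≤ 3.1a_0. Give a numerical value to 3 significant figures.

Integrate the radial probability density 4πρ²|φ|² over ρ ≤ 3.1a_0.
The full normalization integral is A²·[45·π·a_0^7/2] = 1, fixing A².
Substituting u = ρ/a_0, A², 4π and the length scale all cancel in the ratio: P = ∫_{0}^{3.1} u^6·e^(-2·u) du / ∫_{0}^{∞} u^6·e^(-2·u) du.
An antiderivative of u^6·e^(-2·u) is -(4·u^6 + 12·u^5 + 30·u^4 + 60·u^3 + 90·u^2 + 90·u + 45)·e^(-2·u)/8; evaluating from 0 to 3.1 gives ≈ 2.3951, while the full integral is 45/8.
The region integral divided by the full integral gives P = 0.4258.

P ≈ 0.426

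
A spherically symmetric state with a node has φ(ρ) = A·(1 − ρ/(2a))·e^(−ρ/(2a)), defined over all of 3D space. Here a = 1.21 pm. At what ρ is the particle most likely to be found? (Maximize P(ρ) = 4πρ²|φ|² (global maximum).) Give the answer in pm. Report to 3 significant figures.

ρ ≈ 6.34 pm

The maximum of P(ρ) = 4πρ²|φ|² occurs where its derivative vanishes.
Solving yields ρ = a·(√(5) + 3).
With a = 1.21, the most probable radial distance is 6.336 pm.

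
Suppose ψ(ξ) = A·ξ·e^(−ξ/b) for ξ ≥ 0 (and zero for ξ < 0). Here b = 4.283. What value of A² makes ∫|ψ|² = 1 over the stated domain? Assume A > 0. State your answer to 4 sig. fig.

We need A² ∫|f|² dξ = 1, taking the integral from 0 to ∞.
∫|ψ|² dξ = A²·(b^3/4).
Hence A² = 1/[b^3/4].
Substituting b = 4.283 gives A² = 0.050911, so A = 0.22564.

A^2 ≈ 0.05091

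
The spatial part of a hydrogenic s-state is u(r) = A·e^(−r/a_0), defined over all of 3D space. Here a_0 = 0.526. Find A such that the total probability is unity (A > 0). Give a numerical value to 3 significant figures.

We need A² ∫|f|² 4πr² dr = 1, taking the integral from 0 to ∞.
In 3D with spherical symmetry the volume element is 4πr² dr.
With ∫₀^∞ r^2 e^(−αr) dr = 2!/α^3, ∫|u|² 4πr² dr = A²·(π·a_0^3).
Setting this equal to 1 gives A² = 1/(π·a_0^3).
Substituting a_0 = 0.526 gives A² = 2.187, so A = 1.479.

A ≈ 1.48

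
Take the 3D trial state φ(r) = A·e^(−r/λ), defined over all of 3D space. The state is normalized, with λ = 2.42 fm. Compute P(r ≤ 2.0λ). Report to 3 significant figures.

P = ∫ |φ|² 4πr² dr over r ≤ 2.0λ.
Normalization gives A² = 1/(π·λ^3).
Substituting u = r/λ, A², 4π and the length scale all cancel in the ratio: P = ∫_{0}^{2.0} u^2·e^(-2·u) du / ∫_{0}^{∞} u^2·e^(-2·u) du.
Using ∫ u^2·e^(-2·u) du = -(2·u^2 + 2·u + 1)·e^(-2·u)/4, the numerator is 1/4 - 13·e^(-4)/4 and the denominator is 1/4.
The region integral divided by the full integral gives P = 0.7619.

P ≈ 0.762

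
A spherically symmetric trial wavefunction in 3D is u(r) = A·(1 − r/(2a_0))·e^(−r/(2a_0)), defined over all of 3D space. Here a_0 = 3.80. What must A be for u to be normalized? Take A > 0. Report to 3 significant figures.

A ≈ 0.0269

Normalization requires ∫|u|² 4πr² dr = 1, integrated from 0 to ∞.
(Spherical symmetry: dV = 4πr² dr.)
Using ∫₀^∞ rⁿ e^(−αr) dr = n!/αⁿ⁺¹, carrying out the integral gives A² · 8·π·a_0^3.
So A² = (8·π·a_0^3)^(−1).
Plugging in a_0 = 3.80 yields A = 0.02693.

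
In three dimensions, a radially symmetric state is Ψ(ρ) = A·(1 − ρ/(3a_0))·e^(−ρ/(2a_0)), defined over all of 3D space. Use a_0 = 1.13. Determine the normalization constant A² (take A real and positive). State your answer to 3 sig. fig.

A^2 ≈ 0.0827

The normalization condition is ∫|Ψ|² 4πρ² dρ = 1 from 0 to ∞.
(Spherical symmetry: dV = 4πρ² dρ.)
Using ∫₀^∞ ρⁿ e^(−αρ) dρ = n!/αⁿ⁺¹, carrying out the integral gives A² · 8·π·a_0^3/3.
Hence A² = 1/[8·π·a_0^3/3].
Substituting a_0 = 1.13 gives A² = 0.08273, so A = 0.2876.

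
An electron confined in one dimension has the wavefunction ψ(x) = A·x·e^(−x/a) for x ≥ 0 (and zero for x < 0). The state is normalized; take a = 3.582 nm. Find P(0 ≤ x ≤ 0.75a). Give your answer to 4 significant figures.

P ≈ 0.1912

The probability is P = ∫ |ψ|² dx over [0, 0.75a].
The normalization integral ∫|ψ|²dx over the whole domain equals a^3/4·A², and A² cancels in the ratio.
In terms of u = x/a (A² and the length scale cancel between numerator and denominator), P = [∫_{0}^{0.75} u^2·e^(-2·u) du] / [∫_{0}^{∞} u^2·e^(-2·u) du].
With ∫ u^2·e^(-2·u) du = -(2·u^2 + 2·u + 1)·e^(-2·u)/4 + C, the region integral is 1/4 - 29·e^(-3/2)/32 and the full one is 1/4.
Taking the ratio, P = 0.19115.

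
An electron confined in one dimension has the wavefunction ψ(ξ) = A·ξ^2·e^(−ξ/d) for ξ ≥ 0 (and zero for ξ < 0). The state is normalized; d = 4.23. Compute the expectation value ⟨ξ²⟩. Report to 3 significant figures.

The expectation value is the |ψ|²-weighted average of ξ^2: ∫ ξ^2|ψ|² dξ.
Recall ∫₀^∞ ξ^m e^(−ξ/β) dξ = m!·β^(m+1), evaluating both integrals, ⟨ξ²⟩ = 15·d^2/2.
With d = 4.23, ⟨ξ^2⟩ = 134.2.

⟨ξ^2⟩ ≈ 134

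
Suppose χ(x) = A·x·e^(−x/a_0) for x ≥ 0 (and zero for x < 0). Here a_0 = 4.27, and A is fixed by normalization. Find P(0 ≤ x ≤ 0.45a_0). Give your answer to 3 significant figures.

P ≈ 0.0629

|χ|² is the probability density, so P = ∫_{0}^{0.45a_0} |χ|² dx.
The normalization integral ∫|χ|²dx over the whole domain equals a_0^3/4·A², and A² cancels in the ratio.
In terms of u = x/a_0 (A² and the length scale cancel between numerator and denominator), P = [∫_{0}^{0.45} u^2·e^(-2·u) du] / [∫_{0}^{∞} u^2·e^(-2·u) du].
An antiderivative of u^2·e^(-2·u) is -(2·u^2 + 2·u + 1)·e^(-2·u)/4; evaluating from 0 to 0.45 gives 1/4 - 461·e^(-9/10)/800, while the full integral is 1/4.
Taking the ratio, P = 0.06286.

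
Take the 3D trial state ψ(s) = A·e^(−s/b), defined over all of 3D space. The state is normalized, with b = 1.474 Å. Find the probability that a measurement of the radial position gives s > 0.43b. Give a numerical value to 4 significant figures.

P ≈ 0.9436

Integrate the radial probability density 4πs²|ψ|² over s > 0.43b.
The full normalization integral is A²·[π·b^3] = 1, fixing A².
In terms of u = s/b (A², 4π and the length scale all cancel between numerator and denominator), P = [∫_{0.43}^{∞} u^2·e^(-2·u) du] / [∫_{0}^{∞} u^2·e^(-2·u) du].
With ∫ u^2·e^(-2·u) du = -(2·u^2 + 2·u + 1)·e^(-2·u)/4 + C, the region integral is ≈ 0.235892 and the full one is 1/4.
This evaluates to P = 0.94357.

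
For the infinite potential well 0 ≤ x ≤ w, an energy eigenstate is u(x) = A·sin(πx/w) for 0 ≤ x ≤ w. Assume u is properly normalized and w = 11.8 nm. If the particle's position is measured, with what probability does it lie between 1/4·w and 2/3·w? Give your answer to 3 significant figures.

P ≈ 0.714

The probability is P = ∫ |u|² dx over [1/4·w, 2/3·w].
With A² fixed by ∫|u|² = 1, i.e. A² = (w/2)^(−1), substitute and integrate.
Substituting t = x/w, A² and the length scale cancel in the ratio: P = ∫_{1/4}^{2/3} sin(π·t)^2 dt / ∫_{0}^{1} sin(π·t)^2 dt.
An antiderivative of sin(π·t)^2 is t/2 - sin(2·π·t)/(4·π); evaluating from 1/4 to 2/3 gives √(3)/(8·π) + 1/(4·π) + 5/24, while the full integral is 1/2.
Evaluating gives P = (3·√(3) + 6 + 5·π)/(12·π).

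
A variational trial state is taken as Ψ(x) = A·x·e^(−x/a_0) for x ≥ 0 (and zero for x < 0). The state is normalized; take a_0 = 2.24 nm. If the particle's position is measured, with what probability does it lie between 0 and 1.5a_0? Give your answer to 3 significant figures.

P ≈ 0.577

|Ψ|² is the probability density, so P = ∫_{0}^{1.5a_0} |Ψ|² dx.
With A² fixed by ∫|Ψ|² = 1, i.e. A² = (a_0^3/4)^(−1), substitute and integrate.
Let u = x/a_0; then A² and the length scale cancel, so P = ∫_{0}^{1.5} u^2·e^(-2·u) du ÷ ∫_{0}^{∞} u^2·e^(-2·u) du.
Using ∫ u^2·e^(-2·u) du = -(2·u^2 + 2·u + 1)·e^(-2·u)/4, the numerator is 1/4 - 17·e^(-3)/8 and the denominator is 1/4.
This works out to P = 0.5768.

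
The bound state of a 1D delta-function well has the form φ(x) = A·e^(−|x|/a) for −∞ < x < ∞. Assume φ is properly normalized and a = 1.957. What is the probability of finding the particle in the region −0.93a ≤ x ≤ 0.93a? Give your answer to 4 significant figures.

|φ|² is the probability density, so P = ∫_{−0.93a}^{0.93a} |φ|² dx.
The normalization integral ∫|φ|²dx over the whole domain equals a·A², and A² cancels in the ratio.
By symmetry take twice the x ≥ 0 contribution in numerator and denominator; the 2's cancel. Substituting u = x/a, A² and the length scale cancel in the ratio: P = ∫_{0}^{0.93} e^(-2·u) du / ∫_{0}^{∞} e^(-2·u) du.
Using ∫ e^(-2·u) du = -e^(-2·u)/2, the numerator is 1/2 - e^(-93/50)/2 and the denominator is 1/2.
Taking the ratio, P = 0.84433.

P ≈ 0.8443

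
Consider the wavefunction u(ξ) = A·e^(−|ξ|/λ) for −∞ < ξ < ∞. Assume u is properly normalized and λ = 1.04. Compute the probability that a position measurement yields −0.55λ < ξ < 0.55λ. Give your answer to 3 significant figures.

P ≈ 0.667

|u|² is the probability density, so P = ∫_{−0.55λ}^{0.55λ} |u|² dξ.
With A² fixed by ∫|u|² = 1, i.e. A² = (λ)^(−1), substitute and integrate.
By symmetry take twice the ξ ≥ 0 contribution in numerator and denominator; the 2's cancel. In terms of t = ξ/λ (A² and the length scale cancel between numerator and denominator), P = [∫_{0}^{0.55} e^(-2·t) dt] / [∫_{0}^{∞} e^(-2·t) dt].
Using ∫ e^(-2·t) dt = -e^(-2·t)/2, the numerator is 1/2 - e^(-11/10)/2 and the denominator is 1/2.
The result is P = 0.6671.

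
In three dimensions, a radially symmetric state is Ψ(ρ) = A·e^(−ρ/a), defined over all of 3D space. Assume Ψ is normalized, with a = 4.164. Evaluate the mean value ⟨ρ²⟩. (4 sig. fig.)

⟨ρ^2⟩ ≈ 52.02

⟨ρ²⟩ = ∫ ρ^2 |Ψ|² 4πρ² dρ over the full domain.
Since the A² factors cancel between numerator and denominator, ⟨ρ²⟩ = 3·a^2.
Putting a = 4.164 gives 52.017.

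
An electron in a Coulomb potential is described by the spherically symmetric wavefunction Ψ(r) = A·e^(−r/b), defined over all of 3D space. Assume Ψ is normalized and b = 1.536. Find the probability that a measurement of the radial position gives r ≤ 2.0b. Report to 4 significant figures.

Integrate the radial probability density 4πr²|Ψ|² over r ≤ 2.0b.
The full normalization integral is A²·[π·b^3] = 1, fixing A².
Substituting u = r/b, A², 4π and the length scale all cancel in the ratio: P = ∫_{0}^{2.0} u^2·e^(-2·u) du / ∫_{0}^{∞} u^2·e^(-2·u) du.
With ∫ u^2·e^(-2·u) du = -(2·u^2 + 2·u + 1)·e^(-2·u)/4 + C, the region integral is 1/4 - 13·e^(-4)/4 and the full one is 1/4.
Taking the ratio yields P = 0.76190.

P ≈ 0.7619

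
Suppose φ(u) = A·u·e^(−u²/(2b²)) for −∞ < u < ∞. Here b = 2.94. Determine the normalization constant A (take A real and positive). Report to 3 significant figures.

A ≈ 0.211

We need A² ∫|f|² du = 1, taking the integral from −∞ to ∞.
The integral (without the A² prefactor) comes out to √(π)·b^3/2.
Substituting b = 2.94 gives A² = 0.04440, so A = 0.2107.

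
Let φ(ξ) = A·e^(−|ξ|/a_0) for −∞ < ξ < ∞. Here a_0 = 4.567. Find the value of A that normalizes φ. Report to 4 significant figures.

A ≈ 0.4679

We need A² ∫|f|² dξ = 1, taking the integral from −∞ to ∞.
With φ = A·e^(−|ξ|/a_0), the integral evaluates to A²·[a_0].
Hence A² = 1/[a_0].
With a_0 = 4.567: A² = 0.21896 and A = 0.46793.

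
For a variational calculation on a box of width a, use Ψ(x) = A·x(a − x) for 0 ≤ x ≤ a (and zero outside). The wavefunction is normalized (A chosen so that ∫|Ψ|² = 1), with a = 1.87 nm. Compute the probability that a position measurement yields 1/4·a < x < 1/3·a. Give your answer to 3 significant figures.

P = ∫_{1/4·a}^{1/3·a} |Ψ(x)|² dx.
Since A² = 1/(a^5/30), this is the region integral divided by the full normalization integral.
Let u = x/a; then A² and the length scale cancel, so P = ∫_{1/4}^{1/3} u^2·(1 - u)^2 du ÷ ∫_{0}^{1} u^2·(1 - u)^2 du.
An antiderivative of u^2·(1 - u)^2 is u^3·(6·u^2 - 15·u + 10)/30; evaluating from 1/4 to 1/3 gives ≈ 0.0035454, while the full integral is 1/30.
This works out to P = 0.1064.

P ≈ 0.106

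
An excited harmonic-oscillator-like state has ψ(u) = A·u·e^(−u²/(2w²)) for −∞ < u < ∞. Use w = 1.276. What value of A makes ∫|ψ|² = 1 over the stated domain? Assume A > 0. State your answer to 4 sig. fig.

Require ∫ |ψ|² du = 1 over the whole domain.
With ∫_{−∞}^{∞} u^(2m) e^(−αu²) du = (2m−1)!!·√π / (2^m α^(m+1/2)), with ψ = A·u·e^(−u²/(2w²)), the integral evaluates to A²·[√(π)·w^3/2].
So A² = (√(π)·w^3/2)^(−1).
Plugging in w = 1.276 yields A = 0.73697.

A ≈ 0.7370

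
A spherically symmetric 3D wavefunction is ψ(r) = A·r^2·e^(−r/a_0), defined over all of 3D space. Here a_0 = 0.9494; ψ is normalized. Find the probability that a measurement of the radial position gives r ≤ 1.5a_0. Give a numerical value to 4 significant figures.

With dV = 4πr²dr, the probability is ∫|ψ|² dV over r ≤ 1.5a_0.
Normalization gives A² = 1/(45·π·a_0^7/2).
Let u = r/a_0; then A², 4π and the length scale all cancel, so P = ∫_{0}^{1.5} u^6·e^(-2·u) du ÷ ∫_{0}^{∞} u^6·e^(-2·u) du.
With ∫ u^6·e^(-2·u) du = -(4·u^6 + 12·u^5 + 30·u^4 + 60·u^3 + 90·u^2 + 90·u + 45)·e^(-2·u)/8 + C, the region integral is ≈ 0.188486 and the full one is 45/8.
Taking the ratio yields P = 0.033509.

P ≈ 0.03351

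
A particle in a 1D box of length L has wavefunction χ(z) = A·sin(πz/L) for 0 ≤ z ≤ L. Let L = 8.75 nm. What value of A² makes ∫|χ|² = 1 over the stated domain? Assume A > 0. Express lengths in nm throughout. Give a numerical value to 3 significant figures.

A^2 ≈ 0.229 nm^(-1)

Normalization requires ∫|χ|² dz = 1, integrated from 0 to L.
With ∫₀^L sin²(nπz/L) dz = L/2, ∫|χ|² dz = A²·(L/2).
Setting this equal to 1 gives A² = 1/(L/2).
Substituting L = 8.75 gives A² = 0.2286, so A = 0.4781.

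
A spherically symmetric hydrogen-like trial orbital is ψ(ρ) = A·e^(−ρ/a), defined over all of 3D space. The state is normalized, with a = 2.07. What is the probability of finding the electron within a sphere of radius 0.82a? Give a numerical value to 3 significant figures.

P = ∫ |ψ|² 4πρ² dρ over ρ ≤ 0.82a.
Normalization gives A² = 1/(π·a^3).
Substituting u = ρ/a, A², 4π and the length scale all cancel in the ratio: P = ∫_{0}^{0.82} u^2·e^(-2·u) du / ∫_{0}^{∞} u^2·e^(-2·u) du.
Using ∫ u^2·e^(-2·u) du = -(2·u^2 + 2·u + 1)·e^(-2·u)/4, the numerator is 1/4 - 4981·e^(-41/25)/5000 and the denominator is 1/4.
This evaluates to P = 0.2270.

P ≈ 0.227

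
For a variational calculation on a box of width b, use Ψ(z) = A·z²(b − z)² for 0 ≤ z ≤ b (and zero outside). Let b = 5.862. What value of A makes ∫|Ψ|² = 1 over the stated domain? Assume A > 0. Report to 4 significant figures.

A ≈ 0.008779

The normalization condition is ∫|Ψ|² dz = 1 from 0 to b.
Expanding the polynomial and integrating term by term, ∫|Ψ|² dz = A²·(b^9/630).
Setting this equal to 1 gives A² = 1/(b^9/630).
Substituting b = 5.862 gives A² = 0.000077078, so A = 0.0087794.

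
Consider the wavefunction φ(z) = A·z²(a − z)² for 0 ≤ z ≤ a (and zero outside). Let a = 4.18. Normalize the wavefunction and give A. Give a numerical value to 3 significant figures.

The normalization condition is ∫|φ|² dz = 1 from 0 to a.
The integral (without the A² prefactor) comes out to a^9/630.
Setting this equal to 1 gives A² = 1/(a^9/630).
With a = 4.18: A² = 0.001617 and A = 0.04021.

A ≈ 0.0402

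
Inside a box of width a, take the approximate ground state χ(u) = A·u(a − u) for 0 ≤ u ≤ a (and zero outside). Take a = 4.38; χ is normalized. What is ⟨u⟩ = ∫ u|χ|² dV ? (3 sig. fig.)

By definition ⟨u⟩ = ∫ u |χ(u)|² du.
Since the A² factors cancel between numerator and denominator, ⟨u⟩ = a/2.
Putting a = 4.38 gives 2.190.

⟨u⟩ ≈ 2.19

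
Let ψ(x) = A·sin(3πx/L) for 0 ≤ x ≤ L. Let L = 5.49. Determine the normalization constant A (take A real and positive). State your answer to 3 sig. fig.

We need A² ∫|f|² dx = 1, taking the integral from 0 to L.
∫|ψ|² dx = A²·(L/2).
So A² = (L/2)^(−1).
Plugging in L = 5.49 yields A = 0.6036.

A ≈ 0.604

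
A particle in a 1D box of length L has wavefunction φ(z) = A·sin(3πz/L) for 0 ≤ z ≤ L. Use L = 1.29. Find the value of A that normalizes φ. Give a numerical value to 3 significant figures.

Require ∫ |φ|² dz = 1 over the whole domain.
Using sin²θ = (1 − cos 2θ)/2, the integral (without the A² prefactor) comes out to L/2.
Setting this equal to 1 gives A² = 1/(L/2).
Plugging in L = 1.29 yields A = 1.245.

A ≈ 1.25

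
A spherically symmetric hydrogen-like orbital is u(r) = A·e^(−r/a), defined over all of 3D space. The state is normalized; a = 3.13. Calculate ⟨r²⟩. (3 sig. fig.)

The expectation value is the |u|²-weighted average of r^2: ∫ r^2|u|² 4πr² dr.
Evaluating both integrals, ⟨r²⟩ = 3·a^2.
With a = 3.13, ⟨r^2⟩ = 29.39.

⟨r^2⟩ ≈ 29.4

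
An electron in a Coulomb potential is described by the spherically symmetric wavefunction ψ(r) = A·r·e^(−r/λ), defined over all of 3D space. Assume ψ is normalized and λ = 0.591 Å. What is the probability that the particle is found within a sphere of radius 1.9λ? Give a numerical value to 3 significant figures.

P ≈ 0.332

P = ∫ |ψ|² 4πr² dr over r ≤ 1.9λ.
A² is fixed by ∫₀^∞ 4πr²|ψ|² dr = 1, i.e. A² = (3·π·λ^5)^(−1).
Substituting u = r/λ, A², 4π and the length scale all cancel in the ratio: P = ∫_{0}^{1.9} u^4·e^(-2·u) du / ∫_{0}^{∞} u^4·e^(-2·u) du.
An antiderivative of u^4·e^(-2·u) is -(u^4/2 + u^3 + 3·u^2/2 + 3·u/2 + 3/4)·e^(-2·u); evaluating from 0 to 1.9 gives ≈ 0.24912, while the full integral is 3/4.
The region integral divided by the full integral gives P = 0.3322.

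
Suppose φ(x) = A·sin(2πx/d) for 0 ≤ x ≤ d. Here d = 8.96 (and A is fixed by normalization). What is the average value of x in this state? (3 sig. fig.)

The expectation value is the |φ|²-weighted average of x: ∫ x|φ|² dx.
Evaluating both integrals, ⟨x⟩ = d/2.
With d = 8.96, ⟨x⟩ = 4.480.

⟨x⟩ ≈ 4.48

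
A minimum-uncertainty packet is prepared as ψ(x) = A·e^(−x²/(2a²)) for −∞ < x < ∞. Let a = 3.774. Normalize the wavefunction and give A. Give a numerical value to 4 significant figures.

We need A² ∫|f|² dx = 1, taking the integral from −∞ to ∞.
Differentiating ∫e^(−αx²) dx = √(π/α) under α to get the higher moments, carrying out the integral gives A² · √(π)·a.
Setting this equal to 1 gives A² = 1/(√(π)·a).
Substituting a = 3.774 gives A² = 0.14949, so A = 0.38664.

A ≈ 0.3866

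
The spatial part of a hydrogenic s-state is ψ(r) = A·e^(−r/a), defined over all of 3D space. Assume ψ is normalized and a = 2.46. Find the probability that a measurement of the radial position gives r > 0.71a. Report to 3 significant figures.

Integrate the radial probability density 4πr²|ψ|² over r > 0.71a.
Normalization gives A² = 1/(π·a^3).
Substituting u = r/a, A², 4π and the length scale all cancel in the ratio: P = ∫_{0.71}^{∞} u^2·e^(-2·u) du / ∫_{0}^{∞} u^2·e^(-2·u) du.
With ∫ u^2·e^(-2·u) du = -(2·u^2 + 2·u + 1)·e^(-2·u)/4 + C, the region integral is ≈ 0.20716 and the full one is 1/4.
This evaluates to P = 0.8286.

P ≈ 0.829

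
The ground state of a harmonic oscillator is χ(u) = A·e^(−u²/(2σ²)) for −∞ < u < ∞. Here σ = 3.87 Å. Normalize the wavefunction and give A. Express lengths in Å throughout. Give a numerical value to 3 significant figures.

A ≈ 0.382 Å^(-1/2)

We need A² ∫|f|² du = 1, taking the integral from −∞ to ∞.
The integral (without the A² prefactor) comes out to √(π)·σ.
Plugging in σ = 3.87 yields A = 0.3818.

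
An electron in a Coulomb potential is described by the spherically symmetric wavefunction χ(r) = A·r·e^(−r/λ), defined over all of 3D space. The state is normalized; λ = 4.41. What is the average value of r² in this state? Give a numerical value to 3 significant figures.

⟨r²⟩ = ∫ r^2 |χ|² 4πr² dr over the full domain.
Using ∫₀^∞ rⁿ e^(−αr) dr = n!/αⁿ⁺¹, since the A² factors cancel between numerator and denominator, ⟨r²⟩ = 15·λ^2/2.
Putting λ = 4.41 gives 145.9.

⟨r^2⟩ ≈ 146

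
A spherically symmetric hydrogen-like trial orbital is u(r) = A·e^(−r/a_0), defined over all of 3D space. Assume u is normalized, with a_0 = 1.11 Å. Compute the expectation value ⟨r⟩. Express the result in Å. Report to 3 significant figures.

By definition ⟨r⟩ = ∫ r |u(r)|² 4πr² dr.
Since the A² factors cancel between numerator and denominator, ⟨r⟩ = 3·a_0/2.
Putting a_0 = 1.11 gives 1.665.

⟨r⟩ ≈ 1.67 Å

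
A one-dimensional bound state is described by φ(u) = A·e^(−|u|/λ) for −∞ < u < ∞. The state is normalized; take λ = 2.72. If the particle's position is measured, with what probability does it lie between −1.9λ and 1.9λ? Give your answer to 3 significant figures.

The probability is P = ∫ |φ|² du over [−1.9λ, 1.9λ].
Since A² = 1/(λ), this is the region integral divided by the full normalization integral.
Both integrals are even about u = 0, so only the u ≥ 0 halves are needed (the factors of 2 cancel). Substituting t = u/λ, A² and the length scale cancel in the ratio: P = ∫_{0}^{1.9} e^(-2·t) dt / ∫_{0}^{∞} e^(-2·t) dt.
With ∫ e^(-2·t) dt = -e^(-2·t)/2 + C, the region integral is 1/2 - e^(-19/5)/2 and the full one is 1/2.
The result is P = 0.9776.

P ≈ 0.978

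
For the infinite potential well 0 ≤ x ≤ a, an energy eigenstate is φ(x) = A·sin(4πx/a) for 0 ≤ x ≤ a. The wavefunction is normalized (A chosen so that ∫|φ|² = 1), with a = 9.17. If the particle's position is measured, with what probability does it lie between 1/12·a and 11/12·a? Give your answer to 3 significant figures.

P ≈ 0.902

|φ|² is the probability density, so P = ∫_{1/12·a}^{11/12·a} |φ|² dx.
Since A² = 1/(a/2), this is the region integral divided by the full normalization integral.
In terms of u = x/a (A² and the length scale cancel between numerator and denominator), P = [∫_{1/12}^{11/12} sin(4·π·u)^2 du] / [∫_{0}^{1} sin(4·π·u)^2 du].
Using ∫ sin(4·π·u)^2 du = u/2 - sin(4·π·u)·cos(4·π·u)/(8·π), the numerator is √(3)/(16·π) + 5/12 and the denominator is 1/2.
This works out to P = √(3)/(8·π) + 5/6.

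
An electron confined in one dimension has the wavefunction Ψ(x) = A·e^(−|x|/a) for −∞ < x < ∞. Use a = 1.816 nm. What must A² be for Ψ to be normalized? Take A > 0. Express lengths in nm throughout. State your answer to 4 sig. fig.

A^2 ≈ 0.5507 nm^(-1)

Normalization requires ∫|Ψ|² dx = 1, integrated from −∞ to ∞.
With Ψ = A·e^(−|x|/a), the integral evaluates to A²·[a].
So A² = (a)^(−1).
With a = 1.816: A² = 0.55066 and A = 0.74207.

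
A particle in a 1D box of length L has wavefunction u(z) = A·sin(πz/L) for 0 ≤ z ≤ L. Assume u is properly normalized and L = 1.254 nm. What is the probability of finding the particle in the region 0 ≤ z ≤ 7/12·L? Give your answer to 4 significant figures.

The probability is P = ∫ |u|² dz over [0, 7/12·L].
Since A² = 1/(L/2), this is the region integral divided by the full normalization integral.
Let t = z/L; then A² and the length scale cancel, so P = ∫_{0}^{7/12} sin(π·t)^2 dt ÷ ∫_{0}^{1} sin(π·t)^2 dt.
An antiderivative of sin(π·t)^2 is t/2 - sin(2·π·t)/(4·π); evaluating from 0 to 7/12 gives 1/(8·π) + 7/24, while the full integral is 1/2.
Evaluating gives P = (3 + 7·π)/(12·π).

P ≈ 0.6629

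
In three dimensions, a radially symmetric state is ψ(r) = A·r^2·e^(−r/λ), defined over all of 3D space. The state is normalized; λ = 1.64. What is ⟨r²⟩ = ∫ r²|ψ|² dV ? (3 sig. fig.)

⟨r^2⟩ ≈ 37.7

⟨r²⟩ = ∫ r^2 |ψ|² 4πr² dr over the full domain.
With ∫₀^∞ r^8 e^(−αr) dr = 8!/α^9, evaluating both integrals, ⟨r²⟩ = 14·λ^2.
Putting λ = 1.64 gives 37.65.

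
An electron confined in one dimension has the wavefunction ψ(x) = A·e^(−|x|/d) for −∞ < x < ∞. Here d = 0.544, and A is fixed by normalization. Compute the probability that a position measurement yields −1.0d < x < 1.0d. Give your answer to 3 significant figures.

P ≈ 0.865

|ψ|² is the probability density, so P = ∫_{−1.0d}^{1.0d} |ψ|² dx.
The normalization integral ∫|ψ|²dx over the whole domain equals d·A², and A² cancels in the ratio.
Both integrals are even about x = 0, so only the x ≥ 0 halves are needed (the factors of 2 cancel). Substituting u = x/d, A² and the length scale cancel in the ratio: P = ∫_{0}^{1.0} e^(-2·u) du / ∫_{0}^{∞} e^(-2·u) du.
Using ∫ e^(-2·u) du = -e^(-2·u)/2, the numerator is 1/2 - e^(-2)/2 and the denominator is 1/2.
This works out to P = 0.8647.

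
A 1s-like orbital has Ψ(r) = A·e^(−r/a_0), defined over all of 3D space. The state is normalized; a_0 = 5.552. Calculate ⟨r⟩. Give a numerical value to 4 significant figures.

By definition ⟨r⟩ = ∫ r |Ψ(r)|² 4πr² dr.
Using ∫₀^∞ rⁿ e^(−αr) dr = n!/αⁿ⁺¹, evaluating both integrals, ⟨r⟩ = 3·a_0/2.
With a_0 = 5.552, ⟨r⟩ = 8.3280.

⟨r⟩ ≈ 8.328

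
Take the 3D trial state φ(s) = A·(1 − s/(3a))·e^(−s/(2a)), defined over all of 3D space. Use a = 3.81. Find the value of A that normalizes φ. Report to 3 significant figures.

A ≈ 0.0465

Normalization requires ∫|φ|² 4πs² ds = 1, integrated from 0 to ∞.
The angular integral contributes 4π, leaving ∫₀^∞ s²|φ|² ds.
Carrying out the integral gives A² · 8·π·a^3/3.
So A² = (8·π·a^3/3)^(−1).
Plugging in a = 3.81 yields A = 0.04646.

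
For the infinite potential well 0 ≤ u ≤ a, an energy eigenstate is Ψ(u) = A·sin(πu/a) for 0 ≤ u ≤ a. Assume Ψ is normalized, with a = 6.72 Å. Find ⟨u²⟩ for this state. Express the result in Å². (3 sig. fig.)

⟨u^2⟩ ≈ 12.8 Å^2

The expectation value is the |Ψ|²-weighted average of u^2: ∫ u^2|Ψ|² du.
The ratio of the moment integral to the normalization integral gives ⟨u²⟩ = -a^2/(2·π^2) + a^2/3.
With a = 6.72, ⟨u^2⟩ = 12.77.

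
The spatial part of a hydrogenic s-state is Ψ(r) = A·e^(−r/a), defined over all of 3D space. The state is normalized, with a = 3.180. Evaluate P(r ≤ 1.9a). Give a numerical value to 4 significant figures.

With dV = 4πr²dr, the probability is ∫|Ψ|² dV over r ≤ 1.9a.
A² is fixed by ∫₀^∞ 4πr²|Ψ|² dr = 1, i.e. A² = (π·a^3)^(−1).
Substituting u = r/a, A², 4π and the length scale all cancel in the ratio: P = ∫_{0}^{1.9} u^2·e^(-2·u) du / ∫_{0}^{∞} u^2·e^(-2·u) du.
With ∫ u^2·e^(-2·u) du = -(2·u^2 + 2·u + 1)·e^(-2·u)/4 + C, the region integral is 1/4 - 601·e^(-19/5)/200 and the full one is 1/4.
This evaluates to P = 0.73110.

P ≈ 0.7311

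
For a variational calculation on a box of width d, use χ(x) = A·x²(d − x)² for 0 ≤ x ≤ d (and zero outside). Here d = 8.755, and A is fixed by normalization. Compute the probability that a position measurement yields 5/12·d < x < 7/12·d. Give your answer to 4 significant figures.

P = ∫_{5/12·d}^{7/12·d} |χ(x)|² dx.
With A² fixed by ∫|χ|² = 1, i.e. A² = (d^9/630)^(−1), substitute and integrate.
In terms of u = x/d (A² and the length scale cancel between numerator and denominator), P = [∫_{5/12}^{7/12} u^4·(1 - u)^4 du] / [∫_{0}^{1} u^4·(1 - u)^4 du].
Using ∫ u^4·(1 - u)^4 du = u^5·(70·u^4 - 315·u^3 + 540·u^2 - 420·u + 126)/630, the numerator is ≈ 0.000627524 and the denominator is 1/630.
This works out to P = 0.39534.

P ≈ 0.3953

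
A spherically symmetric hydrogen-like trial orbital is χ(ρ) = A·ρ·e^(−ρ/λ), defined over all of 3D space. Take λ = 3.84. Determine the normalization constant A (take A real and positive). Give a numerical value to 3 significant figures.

The normalization condition is ∫|χ|² 4πρ² dρ = 1 from 0 to ∞.
In 3D with spherical symmetry the volume element is 4πρ² dρ.
Carrying out the integral gives A² · 3·π·λ^5.
So A² = (3·π·λ^5)^(−1).
With λ = 3.84: A² = 0.0001271 and A = 0.01127.

A ≈ 0.0113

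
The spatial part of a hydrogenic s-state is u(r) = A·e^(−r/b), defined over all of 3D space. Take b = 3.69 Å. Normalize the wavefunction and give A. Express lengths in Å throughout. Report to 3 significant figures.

We need A² ∫|f|² 4πr² dr = 1, taking the integral from 0 to ∞.
(Spherical symmetry: dV = 4πr² dr.)
With ∫₀^∞ r^2 e^(−αr) dr = 2!/α^3, carrying out the integral gives A² · π·b^3.
So A² = (π·b^3)^(−1).
Plugging in b = 3.69 yields A = 0.07959.

A ≈ 0.0796 Å^(-3/2)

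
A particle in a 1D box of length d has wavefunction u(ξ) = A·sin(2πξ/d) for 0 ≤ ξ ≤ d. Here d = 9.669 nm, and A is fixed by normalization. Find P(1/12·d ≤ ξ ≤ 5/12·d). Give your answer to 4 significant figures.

The probability is P = ∫ |u|² dξ over [1/12·d, 5/12·d].
With A² fixed by ∫|u|² = 1, i.e. A² = (d/2)^(−1), substitute and integrate.
Let t = ξ/d; then A² and the length scale cancel, so P = ∫_{1/12}^{5/12} sin(2·π·t)^2 dt ÷ ∫_{0}^{1} sin(2·π·t)^2 dt.
An antiderivative of sin(2·π·t)^2 is t/2 - sin(4·π·t)/(8·π); evaluating from 1/12 to 5/12 gives √(3)/(8·π) + 1/6, while the full integral is 1/2.
Taking the ratio, P = (√(3)/4 + π/3)/π.

P ≈ 0.4712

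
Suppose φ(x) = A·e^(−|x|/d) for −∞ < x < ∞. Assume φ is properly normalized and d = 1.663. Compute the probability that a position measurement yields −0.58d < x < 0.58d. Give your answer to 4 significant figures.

The probability is P = ∫ |φ|² dx over [−0.58d, 0.58d].
Since A² = 1/(d), this is the region integral divided by the full normalization integral.
By symmetry take twice the x ≥ 0 contribution in numerator and denominator; the 2's cancel. Substituting u = x/d, A² and the length scale cancel in the ratio: P = ∫_{0}^{0.58} e^(-2·u) du / ∫_{0}^{∞} e^(-2·u) du.
With ∫ e^(-2·u) du = -e^(-2·u)/2 + C, the region integral is 1/2 - e^(-29/25)/2 and the full one is 1/2.
This works out to P = 0.68651.

P ≈ 0.6865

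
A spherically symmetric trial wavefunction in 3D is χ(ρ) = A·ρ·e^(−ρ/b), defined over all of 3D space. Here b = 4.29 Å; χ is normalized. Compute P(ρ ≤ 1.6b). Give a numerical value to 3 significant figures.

P ≈ 0.219

P = ∫ |χ|² 4πρ² dρ over ρ ≤ 1.6b.
A² is fixed by ∫₀^∞ 4πρ²|χ|² dρ = 1, i.e. A² = (3·π·b^5)^(−1).
In terms of u = ρ/b (A², 4π and the length scale all cancel between numerator and denominator), P = [∫_{0}^{1.6} u^4·e^(-2·u) du] / [∫_{0}^{∞} u^4·e^(-2·u) du].
Using ∫ u^4·e^(-2·u) du = -(u^4/2 + u^3 + 3·u^2/2 + 3·u/2 + 3/4)·e^(-2·u), the numerator is ≈ 0.16454 and the denominator is 3/4.
This evaluates to P = 0.2194.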